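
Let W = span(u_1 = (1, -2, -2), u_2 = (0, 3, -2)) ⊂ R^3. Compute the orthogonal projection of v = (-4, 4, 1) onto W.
proj_W(v) = (-162/113, 510/113, 200/113)

Set up U = [u_1 | ... | u_2] ∈ R^(3×2). The projector onto W = col(U) is P = U (U^T U)^(-1) U^T.
Compute U^T U =
  [9, -2]
  [-2, 13],
and U^T v = (-14, 10).
Solve U^T U · c = U^T v for the coefficients: c = (-162/113, 62/113). The projection is proj_W(v) = U c.
Check: (v - proj_W(v)) · u_1 = 0  (should be 0).
Check: (v - proj_W(v)) · u_2 = 0  (should be 0).
Result: proj_W(v) = (-162/113, 510/113, 200/113).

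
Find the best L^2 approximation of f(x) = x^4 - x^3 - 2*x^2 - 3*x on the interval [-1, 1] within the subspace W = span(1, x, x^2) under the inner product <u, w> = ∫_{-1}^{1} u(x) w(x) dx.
g(x) = -8*x^2/7 - 18*x/5 - 3/35

The best approximation g ∈ W is the orthogonal projection of f onto W. Writing g = a_0 + a_1 x + a_2 x^2, the coefficients solve the normal equations G · a = b where
  G_{ij} = <φ_i, φ_j> and b_i = <f, φ_i>, with φ_0 = 1, φ_1 = x, φ_2 = x^2.
G =
  [2, 0, 2/3]
  [0, 2/3, 0]
  [2/3, 0, 2/5],
b = (-14/15, -12/5, -18/35).
Solving gives a_0 = -3/35, a_1 = -18/5, a_2 = -8/7, so
  g(x) = -8*x^2/7 - 18*x/5 - 3/35.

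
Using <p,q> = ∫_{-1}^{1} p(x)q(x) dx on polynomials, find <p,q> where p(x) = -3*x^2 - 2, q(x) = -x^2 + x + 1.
<p,q> = -52/15

Expand the product: p(x)·q(x) = 3*x^4 - 3*x^3 - x^2 - 2*x - 2.
∫_{-1}^{1} of each monomial x^k gives [2/(k+1) if k even, 0 if k odd]. Integrating term-by-term (or equivalently evaluating the antiderivative F(x) = 3*x^5/5 - 3*x^4/4 - x^3/3 - x^2 - 2*x at the endpoints):
  F(1) − F(−1) = -209/60 − (-1/60) = -52/15.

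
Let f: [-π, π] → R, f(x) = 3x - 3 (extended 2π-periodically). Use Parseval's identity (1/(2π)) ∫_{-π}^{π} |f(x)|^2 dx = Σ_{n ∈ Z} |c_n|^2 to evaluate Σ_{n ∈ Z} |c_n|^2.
Σ |c_n|^2 = 3π^2 + 9

Expand and integrate term by term over [-π, π]:
  ∫ (3x)^2 dx = 9·(2π^3/3); ∫ 2·3·(-3)·x dx = 0 (odd integrand); ∫ (-3)^2 dx = 9·2π.
So (1/(2π)) ∫_{-π}^{π} (3x - 3)^2 dx = 9π^2/3 + 9 = 3π^2 + 9.
Parseval ⇒ Σ |c_n|^2 = 3π^2 + 9.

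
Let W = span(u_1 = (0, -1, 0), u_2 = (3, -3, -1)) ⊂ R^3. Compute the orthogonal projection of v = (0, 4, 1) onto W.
proj_W(v) = (-3/10, 4, 1/10)

Set up U = [u_1 | ... | u_2] ∈ R^(3×2). The projector onto W = col(U) is P = U (U^T U)^(-1) U^T.
Compute U^T U =
  [1, 3]
  [3, 19],
and U^T v = (-4, -13).
Solve U^T U · c = U^T v for the coefficients: c = (-37/10, -1/10). The projection is proj_W(v) = U c.
Check: (v - proj_W(v)) · u_1 = 0  (should be 0).
Check: (v - proj_W(v)) · u_2 = 0  (should be 0).
Result: proj_W(v) = (-3/10, 4, 1/10).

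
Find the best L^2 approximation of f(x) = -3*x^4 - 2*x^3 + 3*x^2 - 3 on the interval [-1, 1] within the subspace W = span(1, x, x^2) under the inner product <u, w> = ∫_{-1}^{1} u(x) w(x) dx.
g(x) = 3*x^2/7 - 6*x/5 - 96/35

The best approximation g ∈ W is the orthogonal projection of f onto W. Writing g = a_0 + a_1 x + a_2 x^2, the coefficients solve the normal equations G · a = b where
  G_{ij} = <φ_i, φ_j> and b_i = <f, φ_i>, with φ_0 = 1, φ_1 = x, φ_2 = x^2.
G =
  [2, 0, 2/3]
  [0, 2/3, 0]
  [2/3, 0, 2/5],
b = (-26/5, -4/5, -58/35).
Solving gives a_0 = -96/35, a_1 = -6/5, a_2 = 3/7, so
  g(x) = 3*x^2/7 - 6*x/5 - 96/35.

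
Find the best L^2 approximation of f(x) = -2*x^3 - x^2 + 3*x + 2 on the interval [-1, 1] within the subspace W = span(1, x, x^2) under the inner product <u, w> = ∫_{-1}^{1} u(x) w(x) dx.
g(x) = -x^2 + 9*x/5 + 2

The best approximation g ∈ W is the orthogonal projection of f onto W. Writing g = a_0 + a_1 x + a_2 x^2, the coefficients solve the normal equations G · a = b where
  G_{ij} = <φ_i, φ_j> and b_i = <f, φ_i>, with φ_0 = 1, φ_1 = x, φ_2 = x^2.
G =
  [2, 0, 2/3]
  [0, 2/3, 0]
  [2/3, 0, 2/5],
b = (10/3, 6/5, 14/15).
Solving gives a_0 = 2, a_1 = 9/5, a_2 = -1, so
  g(x) = -x^2 + 9*x/5 + 2.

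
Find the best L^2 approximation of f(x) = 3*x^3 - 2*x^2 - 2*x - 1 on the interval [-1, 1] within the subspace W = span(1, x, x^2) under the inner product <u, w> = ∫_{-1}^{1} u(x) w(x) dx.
g(x) = -2*x^2 - x/5 - 1

The best approximation g ∈ W is the orthogonal projection of f onto W. Writing g = a_0 + a_1 x + a_2 x^2, the coefficients solve the normal equations G · a = b where
  G_{ij} = <φ_i, φ_j> and b_i = <f, φ_i>, with φ_0 = 1, φ_1 = x, φ_2 = x^2.
G =
  [2, 0, 2/3]
  [0, 2/3, 0]
  [2/3, 0, 2/5],
b = (-10/3, -2/15, -22/15).
Solving gives a_0 = -1, a_1 = -1/5, a_2 = -2, so
  g(x) = -2*x^2 - x/5 - 1.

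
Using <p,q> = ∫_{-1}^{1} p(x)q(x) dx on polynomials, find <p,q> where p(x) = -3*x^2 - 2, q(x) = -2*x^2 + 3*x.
<p,q> = 76/15

Expand the product: p(x)·q(x) = 6*x^4 - 9*x^3 + 4*x^2 - 6*x.
∫_{-1}^{1} of each monomial x^k gives [2/(k+1) if k even, 0 if k odd]. Integrating term-by-term (or equivalently evaluating the antiderivative F(x) = 6*x^5/5 - 9*x^4/4 + 4*x^3/3 - 3*x^2 at the endpoints):
  F(1) − F(−1) = -163/60 − (-467/60) = 76/15.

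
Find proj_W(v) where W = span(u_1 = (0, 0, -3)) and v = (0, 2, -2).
proj_W(v) = (0, 0, -2)

Set up U = [u_1 | ... | u_1] ∈ R^(3×1). The projector onto W = col(U) is P = U (U^T U)^(-1) U^T.
Compute U^T U =
  [9],
and U^T v = (6).
Solve U^T U · c = U^T v for the coefficients: c = (2/3). The projection is proj_W(v) = U c.
Check: (v - proj_W(v)) · u_1 = 0  (should be 0).
Result: proj_W(v) = (0, 0, -2).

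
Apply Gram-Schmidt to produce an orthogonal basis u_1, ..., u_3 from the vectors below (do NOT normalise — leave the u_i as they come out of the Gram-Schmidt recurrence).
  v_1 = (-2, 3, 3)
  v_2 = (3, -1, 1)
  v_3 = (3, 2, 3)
Orthogonal basis:
  u_1 = (-2, 3, 3)
  u_2 = (27/11, -2/11, 20/11)
  u_3 = (57/103, 209/206, -133/206)

Apply the Gram-Schmidt recurrence
  u_1 = v_1
  u_i = v_i − Σ_{j<i} ((v_i · u_j) / (u_j · u_j)) · u_j.

Step by step this gives:
  u_1 = (-2, 3, 3)
  u_2 = (27/11, -2/11, 20/11)
  u_3 = (57/103, 209/206, -133/206)

Orthogonality check:
  u_2 · u_1 = 0 (should be 0)
  u_3 · u_1 = 0 (should be 0)
  u_3 · u_2 = 0 (should be 0)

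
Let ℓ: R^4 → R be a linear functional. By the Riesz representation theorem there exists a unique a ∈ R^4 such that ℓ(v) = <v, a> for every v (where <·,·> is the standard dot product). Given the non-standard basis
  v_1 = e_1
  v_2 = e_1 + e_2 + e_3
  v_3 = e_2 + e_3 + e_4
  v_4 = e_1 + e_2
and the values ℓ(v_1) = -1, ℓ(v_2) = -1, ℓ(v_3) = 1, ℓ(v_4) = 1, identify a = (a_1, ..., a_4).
a = (-1, 2, -2, 1)

Write a = (a_1, ..., a_4) in the standard basis. For each basis vector v_i, ℓ(v_i) = <v_i, a> is a linear equation in the a_j's. Collect the n equations into a matrix system V a = ℓ, where row i of V is v_i (expressed in the standard basis). Since V is invertible (lower-triangular with 1s on the diagonal, up to permutation), solve by back-substitution:
  V =
[[1, 0, 0, 0],
 [1, 1, 1, 0],
 [0, 1, 1, 1],
 [1, 1, 0, 0]]
  V a = (-1, -1, 1, 1)
Solving gives a = (-1, 2, -2, 1).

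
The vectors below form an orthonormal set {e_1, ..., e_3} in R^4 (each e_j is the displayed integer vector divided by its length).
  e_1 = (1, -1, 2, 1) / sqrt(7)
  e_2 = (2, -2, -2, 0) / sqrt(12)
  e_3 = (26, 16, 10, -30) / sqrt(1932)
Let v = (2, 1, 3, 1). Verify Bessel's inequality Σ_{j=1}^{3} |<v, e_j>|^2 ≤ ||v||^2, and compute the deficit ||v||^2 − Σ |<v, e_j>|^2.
Σ |<v, e_j>|^2 = 296/23; ||v||^2 = 15; deficit = 49/23

Write each e_j = u_j / sqrt(<u_j, u_j>) where u_j is the displayed integer vector. Then <v, e_j> = <v, u_j> / sqrt(<u_j, u_j>), so |<v, e_j>|^2 = <v, u_j>^2 / <u_j, u_j>.
Coefficients: <v, e_1> = 8/sqrt(7), <v, e_2> = -4/sqrt(12), <v, e_3> = 68/sqrt(1932).
Square and sum: Σ |<v, e_j>|^2 = 296/23.
Compute ||v||^2 = v·v = 15.
Deficit = 15 − 296/23 = 49/23 ≥ 0, confirming Bessel's inequality. (The deficit equals ||v − Σ <v,e_j> e_j||^2, the squared distance from v to span{e_j}.)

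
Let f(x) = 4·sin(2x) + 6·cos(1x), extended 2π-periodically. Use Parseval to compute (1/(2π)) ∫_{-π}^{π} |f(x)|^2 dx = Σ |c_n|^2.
Σ |c_n|^2 = 26

Expand |f|^2 and use orthogonality of {sin(nx), cos(mx)} on [-π, π]:
  ∫_{-π}^{π} sin(nx)^2 dx = π, ∫ cos(mx)^2 dx = π, and cross terms integrate to 0.
So ∫_{-π}^{π} f(x)^2 dx = 4^2 · π + 6^2 · π = (16 + 36)π.
Divide by 2π: (16 + 36)/2 = 26.
By Parseval, this equals Σ |c_n|^2.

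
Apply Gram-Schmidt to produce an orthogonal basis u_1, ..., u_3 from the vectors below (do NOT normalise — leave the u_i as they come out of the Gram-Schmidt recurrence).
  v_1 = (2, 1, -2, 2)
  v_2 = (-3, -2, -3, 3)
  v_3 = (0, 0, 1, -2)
Orthogonal basis:
  u_1 = (2, 1, -2, 2)
  u_2 = (-47/13, -30/13, -31/13, 31/13)
  u_3 = (7/129, -4/43, -64/129, -65/129)

Apply the Gram-Schmidt recurrence
  u_1 = v_1
  u_i = v_i − Σ_{j<i} ((v_i · u_j) / (u_j · u_j)) · u_j.

Step by step this gives:
  u_1 = (2, 1, -2, 2)
  u_2 = (-47/13, -30/13, -31/13, 31/13)
  u_3 = (7/129, -4/43, -64/129, -65/129)

Orthogonality check:
  u_2 · u_1 = 0 (should be 0)
  u_3 · u_1 = 0 (should be 0)
  u_3 · u_2 = 0 (should be 0)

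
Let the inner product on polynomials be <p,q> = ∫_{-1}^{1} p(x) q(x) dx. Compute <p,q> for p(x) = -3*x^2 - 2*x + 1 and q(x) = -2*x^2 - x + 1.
<p,q> = 12/5

Expand the product: p(x)·q(x) = 6*x^4 + 7*x^3 - 3*x^2 - 3*x + 1.
∫_{-1}^{1} of each monomial x^k gives [2/(k+1) if k even, 0 if k odd]. Integrating term-by-term (or equivalently evaluating the antiderivative F(x) = 6*x^5/5 + 7*x^4/4 - x^3 - 3*x^2/2 + x at the endpoints):
  F(1) − F(−1) = 29/20 − (-19/20) = 12/5.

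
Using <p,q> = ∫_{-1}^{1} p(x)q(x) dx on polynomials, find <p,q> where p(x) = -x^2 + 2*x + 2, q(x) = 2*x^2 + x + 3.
<p,q> = 66/5

Expand the product: p(x)·q(x) = -2*x^4 + 3*x^3 + 3*x^2 + 8*x + 6.
∫_{-1}^{1} of each monomial x^k gives [2/(k+1) if k even, 0 if k odd]. Integrating term-by-term (or equivalently evaluating the antiderivative F(x) = -2*x^5/5 + 3*x^4/4 + x^3 + 4*x^2 + 6*x at the endpoints):
  F(1) − F(−1) = 227/20 − (-37/20) = 66/5.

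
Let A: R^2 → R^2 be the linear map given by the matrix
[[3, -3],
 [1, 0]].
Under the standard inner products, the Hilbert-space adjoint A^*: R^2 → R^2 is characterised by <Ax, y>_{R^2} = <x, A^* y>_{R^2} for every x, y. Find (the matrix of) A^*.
A^* = A^T =
[[3, 1],
 [-3, 0]]

For real matrices with standard dot products, the defining identity <Ax, y> = <x, A^* y> gives (Ax)^T y = x^T (A^*) y, i.e. x^T A^T y = x^T (A^*) y. Since this holds for all x, y, we must have A^* = A^T. Therefore
A^* =
[[3, 1],
 [-3, 0]].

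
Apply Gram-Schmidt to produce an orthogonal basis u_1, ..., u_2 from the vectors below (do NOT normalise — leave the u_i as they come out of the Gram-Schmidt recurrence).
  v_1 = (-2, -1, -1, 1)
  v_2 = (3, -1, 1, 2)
Orthogonal basis:
  u_1 = (-2, -1, -1, 1)
  u_2 = (13/7, -11/7, 3/7, 18/7)

Apply the Gram-Schmidt recurrence
  u_1 = v_1
  u_i = v_i − Σ_{j<i} ((v_i · u_j) / (u_j · u_j)) · u_j.

Step by step this gives:
  u_1 = (-2, -1, -1, 1)
  u_2 = (13/7, -11/7, 3/7, 18/7)

Orthogonality check:
  u_2 · u_1 = 0 (should be 0)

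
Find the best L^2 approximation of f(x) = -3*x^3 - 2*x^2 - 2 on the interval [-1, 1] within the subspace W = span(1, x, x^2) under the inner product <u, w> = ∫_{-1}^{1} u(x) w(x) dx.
g(x) = -2*x^2 - 9*x/5 - 2

The best approximation g ∈ W is the orthogonal projection of f onto W. Writing g = a_0 + a_1 x + a_2 x^2, the coefficients solve the normal equations G · a = b where
  G_{ij} = <φ_i, φ_j> and b_i = <f, φ_i>, with φ_0 = 1, φ_1 = x, φ_2 = x^2.
G =
  [2, 0, 2/3]
  [0, 2/3, 0]
  [2/3, 0, 2/5],
b = (-16/3, -6/5, -32/15).
Solving gives a_0 = -2, a_1 = -9/5, a_2 = -2, so
  g(x) = -2*x^2 - 9*x/5 - 2.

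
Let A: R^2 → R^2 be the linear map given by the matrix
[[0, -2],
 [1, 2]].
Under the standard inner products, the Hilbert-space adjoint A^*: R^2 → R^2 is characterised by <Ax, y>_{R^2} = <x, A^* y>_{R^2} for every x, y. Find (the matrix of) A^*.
A^* = A^T =
[[0, 1],
 [-2, 2]]

For real matrices with standard dot products, the defining identity <Ax, y> = <x, A^* y> gives (Ax)^T y = x^T (A^*) y, i.e. x^T A^T y = x^T (A^*) y. Since this holds for all x, y, we must have A^* = A^T. Therefore
A^* =
[[0, 1],
 [-2, 2]].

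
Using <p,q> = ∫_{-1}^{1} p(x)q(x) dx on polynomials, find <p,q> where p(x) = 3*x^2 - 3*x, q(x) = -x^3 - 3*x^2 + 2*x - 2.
<p,q> = -52/5

Expand the product: p(x)·q(x) = -3*x^5 - 6*x^4 + 15*x^3 - 12*x^2 + 6*x.
∫_{-1}^{1} of each monomial x^k gives [2/(k+1) if k even, 0 if k odd]. Integrating term-by-term (or equivalently evaluating the antiderivative F(x) = -x^6/2 - 6*x^5/5 + 15*x^4/4 - 4*x^3 + 3*x^2 at the endpoints):
  F(1) − F(−1) = 21/20 − (229/20) = -52/5.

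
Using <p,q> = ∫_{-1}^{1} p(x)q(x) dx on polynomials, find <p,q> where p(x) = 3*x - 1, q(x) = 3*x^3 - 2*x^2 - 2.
<p,q> = 134/15

Expand the product: p(x)·q(x) = 9*x^4 - 9*x^3 + 2*x^2 - 6*x + 2.
∫_{-1}^{1} of each monomial x^k gives [2/(k+1) if k even, 0 if k odd]. Integrating term-by-term (or equivalently evaluating the antiderivative F(x) = 9*x^5/5 - 9*x^4/4 + 2*x^3/3 - 3*x^2 + 2*x at the endpoints):
  F(1) − F(−1) = -47/60 − (-583/60) = 134/15.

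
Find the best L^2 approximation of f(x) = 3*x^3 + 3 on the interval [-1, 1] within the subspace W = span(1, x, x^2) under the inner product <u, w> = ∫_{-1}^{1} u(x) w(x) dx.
g(x) = 9*x/5 + 3

The best approximation g ∈ W is the orthogonal projection of f onto W. Writing g = a_0 + a_1 x + a_2 x^2, the coefficients solve the normal equations G · a = b where
  G_{ij} = <φ_i, φ_j> and b_i = <f, φ_i>, with φ_0 = 1, φ_1 = x, φ_2 = x^2.
G =
  [2, 0, 2/3]
  [0, 2/3, 0]
  [2/3, 0, 2/5],
b = (6, 6/5, 2).
Solving gives a_0 = 3, a_1 = 9/5, a_2 = 0, so
  g(x) = 9*x/5 + 3.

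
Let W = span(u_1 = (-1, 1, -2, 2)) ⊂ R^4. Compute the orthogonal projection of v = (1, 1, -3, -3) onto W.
proj_W(v) = (0, 0, 0, 0)

Set up U = [u_1 | ... | u_1] ∈ R^(4×1). The projector onto W = col(U) is P = U (U^T U)^(-1) U^T.
Compute U^T U =
  [10],
and U^T v = (0).
Solve U^T U · c = U^T v for the coefficients: c = (0). The projection is proj_W(v) = U c.
Check: (v - proj_W(v)) · u_1 = 0  (should be 0).
Result: proj_W(v) = (0, 0, 0, 0).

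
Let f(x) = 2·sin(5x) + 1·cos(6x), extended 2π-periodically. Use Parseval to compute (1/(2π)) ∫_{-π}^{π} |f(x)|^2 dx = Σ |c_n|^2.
Σ |c_n|^2 = 5/2

Expand |f|^2 and use orthogonality of {sin(nx), cos(mx)} on [-π, π]:
  ∫_{-π}^{π} sin(nx)^2 dx = π, ∫ cos(mx)^2 dx = π, and cross terms integrate to 0.
So ∫_{-π}^{π} f(x)^2 dx = 2^2 · π + 1^2 · π = (4 + 1)π.
Divide by 2π: (4 + 1)/2 = 5/2.
By Parseval, this equals Σ |c_n|^2.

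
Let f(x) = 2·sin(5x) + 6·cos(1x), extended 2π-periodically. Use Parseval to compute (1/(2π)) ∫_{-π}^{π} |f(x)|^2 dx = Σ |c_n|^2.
Σ |c_n|^2 = 20

Expand |f|^2 and use orthogonality of {sin(nx), cos(mx)} on [-π, π]:
  ∫_{-π}^{π} sin(nx)^2 dx = π, ∫ cos(mx)^2 dx = π, and cross terms integrate to 0.
So ∫_{-π}^{π} f(x)^2 dx = 2^2 · π + 6^2 · π = (4 + 36)π.
Divide by 2π: (4 + 36)/2 = 20.
By Parseval, this equals Σ |c_n|^2.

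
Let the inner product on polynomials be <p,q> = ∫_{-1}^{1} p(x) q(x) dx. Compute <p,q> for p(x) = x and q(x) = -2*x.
<p,q> = -4/3

Expand the product: p(x)·q(x) = -2*x^2.
∫_{-1}^{1} of each monomial x^k gives [2/(k+1) if k even, 0 if k odd]. Integrating term-by-term (or equivalently evaluating the antiderivative F(x) = -2*x^3/3 at the endpoints):
  F(1) − F(−1) = -2/3 − (2/3) = -4/3.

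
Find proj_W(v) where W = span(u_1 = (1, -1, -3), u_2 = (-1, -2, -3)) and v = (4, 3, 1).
proj_W(v) = (25/6, 8/3, 7/6)

Set up U = [u_1 | ... | u_2] ∈ R^(3×2). The projector onto W = col(U) is P = U (U^T U)^(-1) U^T.
Compute U^T U =
  [11, 10]
  [10, 14],
and U^T v = (-2, -13).
Solve U^T U · c = U^T v for the coefficients: c = (17/9, -41/18). The projection is proj_W(v) = U c.
Check: (v - proj_W(v)) · u_1 = 0  (should be 0).
Check: (v - proj_W(v)) · u_2 = 0  (should be 0).
Result: proj_W(v) = (25/6, 8/3, 7/6).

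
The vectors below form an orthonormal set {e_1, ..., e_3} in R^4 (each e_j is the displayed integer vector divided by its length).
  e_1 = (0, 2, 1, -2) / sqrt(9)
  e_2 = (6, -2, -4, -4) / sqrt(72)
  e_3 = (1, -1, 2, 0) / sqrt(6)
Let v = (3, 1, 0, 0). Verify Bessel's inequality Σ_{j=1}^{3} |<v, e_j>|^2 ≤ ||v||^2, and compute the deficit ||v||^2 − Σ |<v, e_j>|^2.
Σ |<v, e_j>|^2 = 14/3; ||v||^2 = 10; deficit = 16/3

Write each e_j = u_j / sqrt(<u_j, u_j>) where u_j is the displayed integer vector. Then <v, e_j> = <v, u_j> / sqrt(<u_j, u_j>), so |<v, e_j>|^2 = <v, u_j>^2 / <u_j, u_j>.
Coefficients: <v, e_1> = 2/sqrt(9), <v, e_2> = 16/sqrt(72), <v, e_3> = 2/sqrt(6).
Square and sum: Σ |<v, e_j>|^2 = 14/3.
Compute ||v||^2 = v·v = 10.
Deficit = 10 − 14/3 = 16/3 ≥ 0, confirming Bessel's inequality. (The deficit equals ||v − Σ <v,e_j> e_j||^2, the squared distance from v to span{e_j}.)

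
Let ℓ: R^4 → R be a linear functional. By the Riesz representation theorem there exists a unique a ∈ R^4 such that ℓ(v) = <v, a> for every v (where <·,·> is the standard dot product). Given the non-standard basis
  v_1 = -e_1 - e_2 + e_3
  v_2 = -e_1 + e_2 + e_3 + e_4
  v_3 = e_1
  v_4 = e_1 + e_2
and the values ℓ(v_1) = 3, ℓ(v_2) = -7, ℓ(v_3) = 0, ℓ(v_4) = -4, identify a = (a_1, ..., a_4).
a = (0, -4, -1, -2)

Write a = (a_1, ..., a_4) in the standard basis. For each basis vector v_i, ℓ(v_i) = <v_i, a> is a linear equation in the a_j's. Collect the n equations into a matrix system V a = ℓ, where row i of V is v_i (expressed in the standard basis). Since V is invertible (lower-triangular with 1s on the diagonal, up to permutation), solve by back-substitution:
  V =
[[-1, -1, 1, 0],
 [-1, 1, 1, 1],
 [1, 0, 0, 0],
 [1, 1, 0, 0]]
  V a = (3, -7, 0, -4)
Solving gives a = (0, -4, -1, -2).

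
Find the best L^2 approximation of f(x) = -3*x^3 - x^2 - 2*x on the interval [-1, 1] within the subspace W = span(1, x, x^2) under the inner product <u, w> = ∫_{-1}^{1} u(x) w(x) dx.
g(x) = -x^2 - 19*x/5

The best approximation g ∈ W is the orthogonal projection of f onto W. Writing g = a_0 + a_1 x + a_2 x^2, the coefficients solve the normal equations G · a = b where
  G_{ij} = <φ_i, φ_j> and b_i = <f, φ_i>, with φ_0 = 1, φ_1 = x, φ_2 = x^2.
G =
  [2, 0, 2/3]
  [0, 2/3, 0]
  [2/3, 0, 2/5],
b = (-2/3, -38/15, -2/5).
Solving gives a_0 = 0, a_1 = -19/5, a_2 = -1, so
  g(x) = -x^2 - 19*x/5.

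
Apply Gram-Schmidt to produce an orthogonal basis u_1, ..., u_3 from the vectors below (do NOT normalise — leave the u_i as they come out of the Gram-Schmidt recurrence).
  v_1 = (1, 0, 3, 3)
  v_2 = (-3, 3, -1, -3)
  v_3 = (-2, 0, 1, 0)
Orthogonal basis:
  u_1 = (1, 0, 3, 3)
  u_2 = (-42/19, 3, 26/19, -12/19)
  u_3 = (-387/307, -330/307, 108/307, 21/307)

Apply the Gram-Schmidt recurrence
  u_1 = v_1
  u_i = v_i − Σ_{j<i} ((v_i · u_j) / (u_j · u_j)) · u_j.

Step by step this gives:
  u_1 = (1, 0, 3, 3)
  u_2 = (-42/19, 3, 26/19, -12/19)
  u_3 = (-387/307, -330/307, 108/307, 21/307)

Orthogonality check:
  u_2 · u_1 = 0 (should be 0)
  u_3 · u_1 = 0 (should be 0)
  u_3 · u_2 = 0 (should be 0)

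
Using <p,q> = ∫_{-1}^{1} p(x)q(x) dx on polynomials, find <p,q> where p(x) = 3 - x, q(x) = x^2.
<p,q> = 2

Expand the product: p(x)·q(x) = -x^3 + 3*x^2.
∫_{-1}^{1} of each monomial x^k gives [2/(k+1) if k even, 0 if k odd]. Integrating term-by-term (or equivalently evaluating the antiderivative F(x) = -x^4/4 + x^3 at the endpoints):
  F(1) − F(−1) = 3/4 − (-5/4) = 2.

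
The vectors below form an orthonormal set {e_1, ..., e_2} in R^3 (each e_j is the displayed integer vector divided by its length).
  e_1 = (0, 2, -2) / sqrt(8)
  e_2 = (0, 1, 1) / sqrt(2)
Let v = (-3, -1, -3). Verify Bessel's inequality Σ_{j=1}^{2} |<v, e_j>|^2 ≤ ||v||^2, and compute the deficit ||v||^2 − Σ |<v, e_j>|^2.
Σ |<v, e_j>|^2 = 10; ||v||^2 = 19; deficit = 9

Write each e_j = u_j / sqrt(<u_j, u_j>) where u_j is the displayed integer vector. Then <v, e_j> = <v, u_j> / sqrt(<u_j, u_j>), so |<v, e_j>|^2 = <v, u_j>^2 / <u_j, u_j>.
Coefficients: <v, e_1> = 4/sqrt(8), <v, e_2> = -4/sqrt(2).
Square and sum: Σ |<v, e_j>|^2 = 10.
Compute ||v||^2 = v·v = 19.
Deficit = 19 − 10 = 9 ≥ 0, confirming Bessel's inequality. (The deficit equals ||v − Σ <v,e_j> e_j||^2, the squared distance from v to span{e_j}.)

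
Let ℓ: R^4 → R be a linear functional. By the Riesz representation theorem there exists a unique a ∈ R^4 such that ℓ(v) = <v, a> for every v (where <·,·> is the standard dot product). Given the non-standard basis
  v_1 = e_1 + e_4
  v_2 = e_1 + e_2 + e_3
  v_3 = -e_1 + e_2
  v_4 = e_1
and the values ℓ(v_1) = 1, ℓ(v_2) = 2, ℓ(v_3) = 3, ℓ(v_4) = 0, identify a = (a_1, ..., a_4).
a = (0, 3, -1, 1)

Write a = (a_1, ..., a_4) in the standard basis. For each basis vector v_i, ℓ(v_i) = <v_i, a> is a linear equation in the a_j's. Collect the n equations into a matrix system V a = ℓ, where row i of V is v_i (expressed in the standard basis). Since V is invertible (lower-triangular with 1s on the diagonal, up to permutation), solve by back-substitution:
  V =
[[1, 0, 0, 1],
 [1, 1, 1, 0],
 [-1, 1, 0, 0],
 [1, 0, 0, 0]]
  V a = (1, 2, 3, 0)
Solving gives a = (0, 3, -1, 1).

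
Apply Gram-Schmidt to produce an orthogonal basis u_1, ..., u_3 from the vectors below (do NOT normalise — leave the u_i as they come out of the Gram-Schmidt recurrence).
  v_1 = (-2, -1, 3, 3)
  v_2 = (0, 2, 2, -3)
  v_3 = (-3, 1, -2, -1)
Orthogonal basis:
  u_1 = (-2, -1, 3, 3)
  u_2 = (-10/23, 41/23, 61/23, -54/23)
  u_3 = (-204/61, 99/122, -3/2, -28/61)

Apply the Gram-Schmidt recurrence
  u_1 = v_1
  u_i = v_i − Σ_{j<i} ((v_i · u_j) / (u_j · u_j)) · u_j.

Step by step this gives:
  u_1 = (-2, -1, 3, 3)
  u_2 = (-10/23, 41/23, 61/23, -54/23)
  u_3 = (-204/61, 99/122, -3/2, -28/61)

Orthogonality check:
  u_2 · u_1 = 0 (should be 0)
  u_3 · u_1 = 0 (should be 0)
  u_3 · u_2 = 0 (should be 0)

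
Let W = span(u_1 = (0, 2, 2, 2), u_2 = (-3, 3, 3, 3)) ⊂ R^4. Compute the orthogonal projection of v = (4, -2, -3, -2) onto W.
proj_W(v) = (4, -7/3, -7/3, -7/3)

Set up U = [u_1 | ... | u_2] ∈ R^(4×2). The projector onto W = col(U) is P = U (U^T U)^(-1) U^T.
Compute U^T U =
  [12, 18]
  [18, 36],
and U^T v = (-14, -33).
Solve U^T U · c = U^T v for the coefficients: c = (5/6, -4/3). The projection is proj_W(v) = U c.
Check: (v - proj_W(v)) · u_1 = 0  (should be 0).
Check: (v - proj_W(v)) · u_2 = 0  (should be 0).
Result: proj_W(v) = (4, -7/3, -7/3, -7/3).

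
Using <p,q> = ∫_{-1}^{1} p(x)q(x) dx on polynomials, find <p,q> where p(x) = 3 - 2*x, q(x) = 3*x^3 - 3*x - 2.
<p,q> = -52/5

Expand the product: p(x)·q(x) = -6*x^4 + 9*x^3 + 6*x^2 - 5*x - 6.
∫_{-1}^{1} of each monomial x^k gives [2/(k+1) if k even, 0 if k odd]. Integrating term-by-term (or equivalently evaluating the antiderivative F(x) = -6*x^5/5 + 9*x^4/4 + 2*x^3 - 5*x^2/2 - 6*x at the endpoints):
  F(1) − F(−1) = -109/20 − (99/20) = -52/5.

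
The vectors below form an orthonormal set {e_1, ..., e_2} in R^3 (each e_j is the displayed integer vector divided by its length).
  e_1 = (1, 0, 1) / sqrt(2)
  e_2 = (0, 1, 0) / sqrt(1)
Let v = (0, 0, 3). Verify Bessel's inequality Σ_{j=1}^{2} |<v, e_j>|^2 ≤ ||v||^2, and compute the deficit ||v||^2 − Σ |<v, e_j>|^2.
Σ |<v, e_j>|^2 = 9/2; ||v||^2 = 9; deficit = 9/2

Write each e_j = u_j / sqrt(<u_j, u_j>) where u_j is the displayed integer vector. Then <v, e_j> = <v, u_j> / sqrt(<u_j, u_j>), so |<v, e_j>|^2 = <v, u_j>^2 / <u_j, u_j>.
Coefficients: <v, e_1> = 3/sqrt(2), <v, e_2> = 0/sqrt(1).
Square and sum: Σ |<v, e_j>|^2 = 9/2.
Compute ||v||^2 = v·v = 9.
Deficit = 9 − 9/2 = 9/2 ≥ 0, confirming Bessel's inequality. (The deficit equals ||v − Σ <v,e_j> e_j||^2, the squared distance from v to span{e_j}.)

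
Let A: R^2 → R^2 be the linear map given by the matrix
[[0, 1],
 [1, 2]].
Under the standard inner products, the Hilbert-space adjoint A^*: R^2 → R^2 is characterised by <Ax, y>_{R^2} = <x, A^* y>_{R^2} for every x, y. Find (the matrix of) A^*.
A^* = A^T =
[[0, 1],
 [1, 2]]

For real matrices with standard dot products, the defining identity <Ax, y> = <x, A^* y> gives (Ax)^T y = x^T (A^*) y, i.e. x^T A^T y = x^T (A^*) y. Since this holds for all x, y, we must have A^* = A^T. Therefore
A^* =
[[0, 1],
 [1, 2]].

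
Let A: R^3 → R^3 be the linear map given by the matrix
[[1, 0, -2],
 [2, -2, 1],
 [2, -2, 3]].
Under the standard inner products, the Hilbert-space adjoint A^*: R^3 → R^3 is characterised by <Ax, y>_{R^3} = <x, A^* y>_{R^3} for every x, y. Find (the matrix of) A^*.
A^* = A^T =
[[1, 2, 2],
 [0, -2, -2],
 [-2, 1, 3]]

For real matrices with standard dot products, the defining identity <Ax, y> = <x, A^* y> gives (Ax)^T y = x^T (A^*) y, i.e. x^T A^T y = x^T (A^*) y. Since this holds for all x, y, we must have A^* = A^T. Therefore
A^* =
[[1, 2, 2],
 [0, -2, -2],
 [-2, 1, 3]].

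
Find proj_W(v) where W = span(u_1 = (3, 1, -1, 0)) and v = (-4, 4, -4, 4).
proj_W(v) = (-12/11, -4/11, 4/11, 0)

Set up U = [u_1 | ... | u_1] ∈ R^(4×1). The projector onto W = col(U) is P = U (U^T U)^(-1) U^T.
Compute U^T U =
  [11],
and U^T v = (-4).
Solve U^T U · c = U^T v for the coefficients: c = (-4/11). The projection is proj_W(v) = U c.
Check: (v - proj_W(v)) · u_1 = 0  (should be 0).
Result: proj_W(v) = (-12/11, -4/11, 4/11, 0).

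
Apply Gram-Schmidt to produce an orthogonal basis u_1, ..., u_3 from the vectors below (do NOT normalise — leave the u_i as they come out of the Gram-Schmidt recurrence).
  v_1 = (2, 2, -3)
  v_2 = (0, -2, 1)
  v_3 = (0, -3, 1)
Orthogonal basis:
  u_1 = (2, 2, -3)
  u_2 = (14/17, -20/17, -4/17)
  u_3 = (-2/9, -1/9, -2/9)

Apply the Gram-Schmidt recurrence
  u_1 = v_1
  u_i = v_i − Σ_{j<i} ((v_i · u_j) / (u_j · u_j)) · u_j.

Step by step this gives:
  u_1 = (2, 2, -3)
  u_2 = (14/17, -20/17, -4/17)
  u_3 = (-2/9, -1/9, -2/9)

Orthogonality check:
  u_2 · u_1 = 0 (should be 0)
  u_3 · u_1 = 0 (should be 0)
  u_3 · u_2 = 0 (should be 0)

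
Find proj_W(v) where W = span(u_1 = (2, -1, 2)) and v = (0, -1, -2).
proj_W(v) = (-2/3, 1/3, -2/3)

Set up U = [u_1 | ... | u_1] ∈ R^(3×1). The projector onto W = col(U) is P = U (U^T U)^(-1) U^T.
Compute U^T U =
  [9],
and U^T v = (-3).
Solve U^T U · c = U^T v for the coefficients: c = (-1/3). The projection is proj_W(v) = U c.
Check: (v - proj_W(v)) · u_1 = 0  (should be 0).
Result: proj_W(v) = (-2/3, 1/3, -2/3).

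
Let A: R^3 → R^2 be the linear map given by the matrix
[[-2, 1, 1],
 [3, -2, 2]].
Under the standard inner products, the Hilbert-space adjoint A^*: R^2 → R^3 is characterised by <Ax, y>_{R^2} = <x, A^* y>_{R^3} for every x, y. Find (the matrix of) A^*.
A^* = A^T =
[[-2, 3],
 [1, -2],
 [1, 2]]

For real matrices with standard dot products, the defining identity <Ax, y> = <x, A^* y> gives (Ax)^T y = x^T (A^*) y, i.e. x^T A^T y = x^T (A^*) y. Since this holds for all x, y, we must have A^* = A^T. Therefore
A^* =
[[-2, 3],
 [1, -2],
 [1, 2]].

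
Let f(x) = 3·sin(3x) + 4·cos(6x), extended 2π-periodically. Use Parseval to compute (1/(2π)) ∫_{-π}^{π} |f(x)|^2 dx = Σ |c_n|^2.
Σ |c_n|^2 = 25/2

Expand |f|^2 and use orthogonality of {sin(nx), cos(mx)} on [-π, π]:
  ∫_{-π}^{π} sin(nx)^2 dx = π, ∫ cos(mx)^2 dx = π, and cross terms integrate to 0.
So ∫_{-π}^{π} f(x)^2 dx = 3^2 · π + 4^2 · π = (9 + 16)π.
Divide by 2π: (9 + 16)/2 = 25/2.
By Parseval, this equals Σ |c_n|^2.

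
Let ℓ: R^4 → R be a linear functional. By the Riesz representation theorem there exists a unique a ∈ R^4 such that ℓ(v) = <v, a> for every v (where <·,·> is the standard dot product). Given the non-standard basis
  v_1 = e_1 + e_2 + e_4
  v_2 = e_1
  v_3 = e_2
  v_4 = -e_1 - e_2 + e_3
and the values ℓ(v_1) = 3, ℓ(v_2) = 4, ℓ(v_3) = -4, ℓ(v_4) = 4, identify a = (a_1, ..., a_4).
a = (4, -4, 4, 3)

Write a = (a_1, ..., a_4) in the standard basis. For each basis vector v_i, ℓ(v_i) = <v_i, a> is a linear equation in the a_j's. Collect the n equations into a matrix system V a = ℓ, where row i of V is v_i (expressed in the standard basis). Since V is invertible (lower-triangular with 1s on the diagonal, up to permutation), solve by back-substitution:
  V =
[[1, 1, 0, 1],
 [1, 0, 0, 0],
 [0, 1, 0, 0],
 [-1, -1, 1, 0]]
  V a = (3, 4, -4, 4)
Solving gives a = (4, -4, 4, 3).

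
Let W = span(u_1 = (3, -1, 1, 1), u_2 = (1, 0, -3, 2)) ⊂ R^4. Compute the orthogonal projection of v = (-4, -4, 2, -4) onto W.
proj_W(v) = (-127/41, 26/41, 121/41, -124/41)

Set up U = [u_1 | ... | u_2] ∈ R^(4×2). The projector onto W = col(U) is P = U (U^T U)^(-1) U^T.
Compute U^T U =
  [12, 2]
  [2, 14],
and U^T v = (-10, -18).
Solve U^T U · c = U^T v for the coefficients: c = (-26/41, -49/41). The projection is proj_W(v) = U c.
Check: (v - proj_W(v)) · u_1 = 0  (should be 0).
Check: (v - proj_W(v)) · u_2 = 0  (should be 0).
Result: proj_W(v) = (-127/41, 26/41, 121/41, -124/41).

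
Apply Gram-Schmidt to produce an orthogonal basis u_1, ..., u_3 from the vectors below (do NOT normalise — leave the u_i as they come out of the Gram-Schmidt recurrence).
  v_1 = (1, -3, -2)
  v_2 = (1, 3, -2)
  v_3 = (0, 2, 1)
Orthogonal basis:
  u_1 = (1, -3, -2)
  u_2 = (9/7, 15/7, -18/7)
  u_3 = (2/5, 0, 1/5)

Apply the Gram-Schmidt recurrence
  u_1 = v_1
  u_i = v_i − Σ_{j<i} ((v_i · u_j) / (u_j · u_j)) · u_j.

Step by step this gives:
  u_1 = (1, -3, -2)
  u_2 = (9/7, 15/7, -18/7)
  u_3 = (2/5, 0, 1/5)

Orthogonality check:
  u_2 · u_1 = 0 (should be 0)
  u_3 · u_1 = 0 (should be 0)
  u_3 · u_2 = 0 (should be 0)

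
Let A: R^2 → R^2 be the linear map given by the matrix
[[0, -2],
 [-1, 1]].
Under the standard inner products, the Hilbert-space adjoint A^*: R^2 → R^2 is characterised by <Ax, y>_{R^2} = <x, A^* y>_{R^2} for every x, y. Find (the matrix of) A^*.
A^* = A^T =
[[0, -1],
 [-2, 1]]

For real matrices with standard dot products, the defining identity <Ax, y> = <x, A^* y> gives (Ax)^T y = x^T (A^*) y, i.e. x^T A^T y = x^T (A^*) y. Since this holds for all x, y, we must have A^* = A^T. Therefore
A^* =
[[0, -1],
 [-2, 1]].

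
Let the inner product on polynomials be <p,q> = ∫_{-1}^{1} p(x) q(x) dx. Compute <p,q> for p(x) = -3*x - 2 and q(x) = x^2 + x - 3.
<p,q> = 26/3

Expand the product: p(x)·q(x) = -3*x^3 - 5*x^2 + 7*x + 6.
∫_{-1}^{1} of each monomial x^k gives [2/(k+1) if k even, 0 if k odd]. Integrating term-by-term (or equivalently evaluating the antiderivative F(x) = -3*x^4/4 - 5*x^3/3 + 7*x^2/2 + 6*x at the endpoints):
  F(1) − F(−1) = 85/12 − (-19/12) = 26/3.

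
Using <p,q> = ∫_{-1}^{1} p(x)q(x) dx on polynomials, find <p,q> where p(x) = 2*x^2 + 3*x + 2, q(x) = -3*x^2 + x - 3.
<p,q> = -102/5

Expand the product: p(x)·q(x) = -6*x^4 - 7*x^3 - 9*x^2 - 7*x - 6.
∫_{-1}^{1} of each monomial x^k gives [2/(k+1) if k even, 0 if k odd]. Integrating term-by-term (or equivalently evaluating the antiderivative F(x) = -6*x^5/5 - 7*x^4/4 - 3*x^3 - 7*x^2/2 - 6*x at the endpoints):
  F(1) − F(−1) = -309/20 − (99/20) = -102/5.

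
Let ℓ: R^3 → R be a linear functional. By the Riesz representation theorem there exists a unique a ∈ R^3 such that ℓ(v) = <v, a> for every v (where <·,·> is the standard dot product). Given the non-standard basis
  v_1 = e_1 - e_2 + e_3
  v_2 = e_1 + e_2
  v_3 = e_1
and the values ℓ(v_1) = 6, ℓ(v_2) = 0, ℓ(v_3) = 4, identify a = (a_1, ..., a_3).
a = (4, -4, -2)

Write a = (a_1, ..., a_3) in the standard basis. For each basis vector v_i, ℓ(v_i) = <v_i, a> is a linear equation in the a_j's. Collect the n equations into a matrix system V a = ℓ, where row i of V is v_i (expressed in the standard basis). Since V is invertible (lower-triangular with 1s on the diagonal, up to permutation), solve by back-substitution:
  V =
[[1, -1, 1],
 [1, 1, 0],
 [1, 0, 0]]
  V a = (6, 0, 4)
Solving gives a = (4, -4, -2).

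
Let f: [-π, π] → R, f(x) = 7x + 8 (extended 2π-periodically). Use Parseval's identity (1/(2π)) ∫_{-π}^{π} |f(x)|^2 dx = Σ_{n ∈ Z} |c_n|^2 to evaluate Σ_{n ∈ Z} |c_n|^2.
Σ |c_n|^2 = 49π^2/3 + 64

Expand and integrate term by term over [-π, π]:
  ∫ (7x)^2 dx = 49·(2π^3/3); ∫ 2·7·(8)·x dx = 0 (odd integrand); ∫ 8^2 dx = 64·2π.
So (1/(2π)) ∫_{-π}^{π} (7x + 8)^2 dx = 49π^2/3 + 64 = 49π^2/3 + 64.
Parseval ⇒ Σ |c_n|^2 = 49π^2/3 + 64.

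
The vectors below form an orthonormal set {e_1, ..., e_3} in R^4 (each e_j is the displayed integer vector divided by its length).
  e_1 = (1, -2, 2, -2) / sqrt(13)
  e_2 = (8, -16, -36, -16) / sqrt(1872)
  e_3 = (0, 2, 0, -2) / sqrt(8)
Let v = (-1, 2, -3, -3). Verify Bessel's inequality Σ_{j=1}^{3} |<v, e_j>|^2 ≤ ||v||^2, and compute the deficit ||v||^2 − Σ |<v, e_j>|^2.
Σ |<v, e_j>|^2 = 389/18; ||v||^2 = 23; deficit = 25/18

Write each e_j = u_j / sqrt(<u_j, u_j>) where u_j is the displayed integer vector. Then <v, e_j> = <v, u_j> / sqrt(<u_j, u_j>), so |<v, e_j>|^2 = <v, u_j>^2 / <u_j, u_j>.
Coefficients: <v, e_1> = -5/sqrt(13), <v, e_2> = 116/sqrt(1872), <v, e_3> = 10/sqrt(8).
Square and sum: Σ |<v, e_j>|^2 = 389/18.
Compute ||v||^2 = v·v = 23.
Deficit = 23 − 389/18 = 25/18 ≥ 0, confirming Bessel's inequality. (The deficit equals ||v − Σ <v,e_j> e_j||^2, the squared distance from v to span{e_j}.)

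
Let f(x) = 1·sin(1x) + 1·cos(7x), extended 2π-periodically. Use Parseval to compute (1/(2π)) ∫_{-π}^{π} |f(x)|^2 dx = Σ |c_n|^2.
Σ |c_n|^2 = 1

Expand |f|^2 and use orthogonality of {sin(nx), cos(mx)} on [-π, π]:
  ∫_{-π}^{π} sin(nx)^2 dx = π, ∫ cos(mx)^2 dx = π, and cross terms integrate to 0.
So ∫_{-π}^{π} f(x)^2 dx = 1^2 · π + 1^2 · π = (1 + 1)π.
Divide by 2π: (1 + 1)/2 = 1.
By Parseval, this equals Σ |c_n|^2.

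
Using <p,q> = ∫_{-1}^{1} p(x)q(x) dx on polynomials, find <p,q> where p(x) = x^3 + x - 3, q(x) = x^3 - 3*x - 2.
<p,q> = 332/35

Expand the product: p(x)·q(x) = x^6 - 2*x^4 - 5*x^3 - 3*x^2 + 7*x + 6.
∫_{-1}^{1} of each monomial x^k gives [2/(k+1) if k even, 0 if k odd]. Integrating term-by-term (or equivalently evaluating the antiderivative F(x) = x^7/7 - 2*x^5/5 - 5*x^4/4 - x^3 + 7*x^2/2 + 6*x at the endpoints):
  F(1) − F(−1) = 979/140 − (-349/140) = 332/35.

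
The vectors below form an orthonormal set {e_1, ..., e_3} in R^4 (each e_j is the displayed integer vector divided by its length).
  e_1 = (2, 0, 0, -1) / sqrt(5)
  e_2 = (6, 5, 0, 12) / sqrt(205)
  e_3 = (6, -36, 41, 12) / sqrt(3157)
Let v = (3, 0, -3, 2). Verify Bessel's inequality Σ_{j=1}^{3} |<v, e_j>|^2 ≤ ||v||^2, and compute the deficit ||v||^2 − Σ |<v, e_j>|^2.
Σ |<v, e_j>|^2 = 1069/77; ||v||^2 = 22; deficit = 625/77

Write each e_j = u_j / sqrt(<u_j, u_j>) where u_j is the displayed integer vector. Then <v, e_j> = <v, u_j> / sqrt(<u_j, u_j>), so |<v, e_j>|^2 = <v, u_j>^2 / <u_j, u_j>.
Coefficients: <v, e_1> = 4/sqrt(5), <v, e_2> = 42/sqrt(205), <v, e_3> = -81/sqrt(3157).
Square and sum: Σ |<v, e_j>|^2 = 1069/77.
Compute ||v||^2 = v·v = 22.
Deficit = 22 − 1069/77 = 625/77 ≥ 0, confirming Bessel's inequality. (The deficit equals ||v − Σ <v,e_j> e_j||^2, the squared distance from v to span{e_j}.)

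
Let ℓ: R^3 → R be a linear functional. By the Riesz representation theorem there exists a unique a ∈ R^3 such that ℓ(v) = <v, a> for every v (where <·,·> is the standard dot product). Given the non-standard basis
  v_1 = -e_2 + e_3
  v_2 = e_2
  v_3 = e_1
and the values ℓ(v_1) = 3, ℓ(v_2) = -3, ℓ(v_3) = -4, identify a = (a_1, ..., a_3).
a = (-4, -3, 0)

Write a = (a_1, ..., a_3) in the standard basis. For each basis vector v_i, ℓ(v_i) = <v_i, a> is a linear equation in the a_j's. Collect the n equations into a matrix system V a = ℓ, where row i of V is v_i (expressed in the standard basis). Since V is invertible (lower-triangular with 1s on the diagonal, up to permutation), solve by back-substitution:
  V =
[[0, -1, 1],
 [0, 1, 0],
 [1, 0, 0]]
  V a = (3, -3, -4)
Solving gives a = (-4, -3, 0).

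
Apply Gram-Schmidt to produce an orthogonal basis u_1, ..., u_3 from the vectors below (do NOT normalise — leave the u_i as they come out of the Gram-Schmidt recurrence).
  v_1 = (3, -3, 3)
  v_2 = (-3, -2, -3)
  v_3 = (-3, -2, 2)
Orthogonal basis:
  u_1 = (3, -3, 3)
  u_2 = (-5/3, -10/3, -5/3)
  u_3 = (-5/2, 0, 5/2)

Apply the Gram-Schmidt recurrence
  u_1 = v_1
  u_i = v_i − Σ_{j<i} ((v_i · u_j) / (u_j · u_j)) · u_j.

Step by step this gives:
  u_1 = (3, -3, 3)
  u_2 = (-5/3, -10/3, -5/3)
  u_3 = (-5/2, 0, 5/2)

Orthogonality check:
  u_2 · u_1 = 0 (should be 0)
  u_3 · u_1 = 0 (should be 0)
  u_3 · u_2 = 0 (should be 0)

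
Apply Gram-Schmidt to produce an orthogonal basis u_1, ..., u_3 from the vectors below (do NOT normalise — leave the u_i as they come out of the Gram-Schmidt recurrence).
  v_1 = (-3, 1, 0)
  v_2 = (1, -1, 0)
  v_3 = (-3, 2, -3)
Orthogonal basis:
  u_1 = (-3, 1, 0)
  u_2 = (-1/5, -3/5, 0)
  u_3 = (0, 0, -3)

Apply the Gram-Schmidt recurrence
  u_1 = v_1
  u_i = v_i − Σ_{j<i} ((v_i · u_j) / (u_j · u_j)) · u_j.

Step by step this gives:
  u_1 = (-3, 1, 0)
  u_2 = (-1/5, -3/5, 0)
  u_3 = (0, 0, -3)

Orthogonality check:
  u_2 · u_1 = 0 (should be 0)
  u_3 · u_1 = 0 (should be 0)
  u_3 · u_2 = 0 (should be 0)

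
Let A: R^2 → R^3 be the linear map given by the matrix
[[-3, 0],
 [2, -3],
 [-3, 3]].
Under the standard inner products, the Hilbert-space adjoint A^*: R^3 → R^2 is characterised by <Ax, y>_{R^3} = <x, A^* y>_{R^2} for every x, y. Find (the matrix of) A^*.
A^* = A^T =
[[-3, 2, -3],
 [0, -3, 3]]

For real matrices with standard dot products, the defining identity <Ax, y> = <x, A^* y> gives (Ax)^T y = x^T (A^*) y, i.e. x^T A^T y = x^T (A^*) y. Since this holds for all x, y, we must have A^* = A^T. Therefore
A^* =
[[-3, 2, -3],
 [0, -3, 3]].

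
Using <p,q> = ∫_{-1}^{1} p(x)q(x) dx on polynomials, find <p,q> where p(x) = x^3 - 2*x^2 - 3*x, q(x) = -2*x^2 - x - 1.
<p,q> = 68/15

Expand the product: p(x)·q(x) = -2*x^5 + 3*x^4 + 7*x^3 + 5*x^2 + 3*x.
∫_{-1}^{1} of each monomial x^k gives [2/(k+1) if k even, 0 if k odd]. Integrating term-by-term (or equivalently evaluating the antiderivative F(x) = -x^6/3 + 3*x^5/5 + 7*x^4/4 + 5*x^3/3 + 3*x^2/2 at the endpoints):
  F(1) − F(−1) = 311/60 − (13/20) = 68/15.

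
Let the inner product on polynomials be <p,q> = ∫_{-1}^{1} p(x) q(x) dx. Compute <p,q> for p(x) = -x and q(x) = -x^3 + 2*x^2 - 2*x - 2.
<p,q> = 26/15

Expand the product: p(x)·q(x) = x^4 - 2*x^3 + 2*x^2 + 2*x.
∫_{-1}^{1} of each monomial x^k gives [2/(k+1) if k even, 0 if k odd]. Integrating term-by-term (or equivalently evaluating the antiderivative F(x) = x^5/5 - x^4/2 + 2*x^3/3 + x^2 at the endpoints):
  F(1) − F(−1) = 41/30 − (-11/30) = 26/15.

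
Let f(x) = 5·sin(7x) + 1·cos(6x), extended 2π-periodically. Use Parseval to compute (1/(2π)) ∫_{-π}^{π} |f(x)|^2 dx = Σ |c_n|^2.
Σ |c_n|^2 = 13

Expand |f|^2 and use orthogonality of {sin(nx), cos(mx)} on [-π, π]:
  ∫_{-π}^{π} sin(nx)^2 dx = π, ∫ cos(mx)^2 dx = π, and cross terms integrate to 0.
So ∫_{-π}^{π} f(x)^2 dx = 5^2 · π + 1^2 · π = (25 + 1)π.
Divide by 2π: (25 + 1)/2 = 13.
By Parseval, this equals Σ |c_n|^2.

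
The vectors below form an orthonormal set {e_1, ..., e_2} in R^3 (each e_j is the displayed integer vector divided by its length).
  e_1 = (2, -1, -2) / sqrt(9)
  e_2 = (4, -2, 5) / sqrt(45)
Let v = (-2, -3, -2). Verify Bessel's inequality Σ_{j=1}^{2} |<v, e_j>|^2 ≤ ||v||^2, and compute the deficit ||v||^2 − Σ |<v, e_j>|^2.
Σ |<v, e_j>|^2 = 21/5; ||v||^2 = 17; deficit = 64/5

Write each e_j = u_j / sqrt(<u_j, u_j>) where u_j is the displayed integer vector. Then <v, e_j> = <v, u_j> / sqrt(<u_j, u_j>), so |<v, e_j>|^2 = <v, u_j>^2 / <u_j, u_j>.
Coefficients: <v, e_1> = 3/sqrt(9), <v, e_2> = -12/sqrt(45).
Square and sum: Σ |<v, e_j>|^2 = 21/5.
Compute ||v||^2 = v·v = 17.
Deficit = 17 − 21/5 = 64/5 ≥ 0, confirming Bessel's inequality. (The deficit equals ||v − Σ <v,e_j> e_j||^2, the squared distance from v to span{e_j}.)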